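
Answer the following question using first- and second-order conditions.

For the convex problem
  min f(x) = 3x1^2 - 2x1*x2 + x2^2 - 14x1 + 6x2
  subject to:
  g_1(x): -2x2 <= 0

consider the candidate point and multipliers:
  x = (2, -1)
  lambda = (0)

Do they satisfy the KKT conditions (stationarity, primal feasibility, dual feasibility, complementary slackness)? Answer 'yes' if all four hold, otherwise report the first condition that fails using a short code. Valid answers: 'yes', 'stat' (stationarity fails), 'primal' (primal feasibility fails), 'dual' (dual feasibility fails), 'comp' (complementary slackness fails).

Gradient of f: grad f(x) = Q x + c = (0, 0)
Constraint values g_i(x) = a_i^T x - b_i:
  g_1((2, -1)) = 2
Stationarity residual: grad f(x) + sum_i lambda_i a_i = (0, 0)
  -> stationarity OK
Primal feasibility (all g_i <= 0): FAILS
Dual feasibility (all lambda_i >= 0): OK
Complementary slackness (lambda_i * g_i(x) = 0 for all i): OK

Verdict: the first failing condition is primal_feasibility -> primal.

primal


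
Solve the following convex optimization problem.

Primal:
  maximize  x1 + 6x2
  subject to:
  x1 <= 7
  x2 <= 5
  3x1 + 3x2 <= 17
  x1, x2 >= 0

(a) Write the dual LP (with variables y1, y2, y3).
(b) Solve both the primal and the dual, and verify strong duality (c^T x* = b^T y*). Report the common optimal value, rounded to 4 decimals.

The standard primal-dual pair for 'max c^T x s.t. A x <= b, x >= 0' is:
  Dual:  min b^T y  s.t.  A^T y >= c,  y >= 0.

So the dual LP is:
  minimize  7y1 + 5y2 + 17y3
  subject to:
    y1 + 3y3 >= 1
    y2 + 3y3 >= 6
    y1, y2, y3 >= 0

Solving the primal: x* = (0.6667, 5).
  primal value c^T x* = 30.6667.
Solving the dual: y* = (0, 5, 0.3333).
  dual value b^T y* = 30.6667.
Strong duality: c^T x* = b^T y*. Confirmed.

30.6667


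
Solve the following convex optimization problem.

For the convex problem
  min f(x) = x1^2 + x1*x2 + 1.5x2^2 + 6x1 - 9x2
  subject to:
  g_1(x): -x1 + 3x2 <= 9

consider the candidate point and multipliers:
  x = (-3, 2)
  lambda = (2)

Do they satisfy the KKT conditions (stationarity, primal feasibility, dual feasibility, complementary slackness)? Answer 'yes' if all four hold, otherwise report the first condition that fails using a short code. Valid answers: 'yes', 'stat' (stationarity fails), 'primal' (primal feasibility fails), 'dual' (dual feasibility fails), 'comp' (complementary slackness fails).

Gradient of f: grad f(x) = Q x + c = (2, -6)
Constraint values g_i(x) = a_i^T x - b_i:
  g_1((-3, 2)) = 0
Stationarity residual: grad f(x) + sum_i lambda_i a_i = (0, 0)
  -> stationarity OK
Primal feasibility (all g_i <= 0): OK
Dual feasibility (all lambda_i >= 0): OK
Complementary slackness (lambda_i * g_i(x) = 0 for all i): OK

Verdict: yes, KKT holds.

yes


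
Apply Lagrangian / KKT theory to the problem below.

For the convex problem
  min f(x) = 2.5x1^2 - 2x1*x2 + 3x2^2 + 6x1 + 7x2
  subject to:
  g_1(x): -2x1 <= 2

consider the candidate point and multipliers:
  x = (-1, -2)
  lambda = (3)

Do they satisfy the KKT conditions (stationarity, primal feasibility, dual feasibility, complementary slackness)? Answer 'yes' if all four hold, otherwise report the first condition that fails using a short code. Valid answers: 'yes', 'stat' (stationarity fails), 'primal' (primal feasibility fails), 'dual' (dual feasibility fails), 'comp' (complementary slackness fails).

Gradient of f: grad f(x) = Q x + c = (5, -3)
Constraint values g_i(x) = a_i^T x - b_i:
  g_1((-1, -2)) = 0
Stationarity residual: grad f(x) + sum_i lambda_i a_i = (-1, -3)
  -> stationarity FAILS
Primal feasibility (all g_i <= 0): OK
Dual feasibility (all lambda_i >= 0): OK
Complementary slackness (lambda_i * g_i(x) = 0 for all i): OK

Verdict: the first failing condition is stationarity -> stat.

stat


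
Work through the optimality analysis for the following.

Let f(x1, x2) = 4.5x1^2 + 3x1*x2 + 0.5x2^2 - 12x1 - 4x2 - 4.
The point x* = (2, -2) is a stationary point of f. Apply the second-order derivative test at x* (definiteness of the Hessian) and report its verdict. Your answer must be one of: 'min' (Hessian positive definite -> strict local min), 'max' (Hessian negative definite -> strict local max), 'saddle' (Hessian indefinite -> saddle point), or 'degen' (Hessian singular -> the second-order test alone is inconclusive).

Compute the Hessian H = grad^2 f:
  H = [[9, 3], [3, 1]]
Verify stationarity: grad f(x*) = H x* + g = (0, 0).
Eigenvalues of H: 0, 10.
H has a zero eigenvalue (singular; positive semidefinite but not definite), so H is neither positive definite, negative definite, nor indefinite. The second-order test alone is inconclusive -> degen.
(Indeed, f is constant along the null direction of H through x*, so x* is not a strict local extremum.)

degen


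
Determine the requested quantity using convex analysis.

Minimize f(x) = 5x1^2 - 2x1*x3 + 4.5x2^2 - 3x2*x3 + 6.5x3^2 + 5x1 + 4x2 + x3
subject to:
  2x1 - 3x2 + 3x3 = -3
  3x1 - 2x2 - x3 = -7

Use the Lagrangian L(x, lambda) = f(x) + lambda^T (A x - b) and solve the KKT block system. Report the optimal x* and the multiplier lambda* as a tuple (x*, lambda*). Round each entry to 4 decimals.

Form the Lagrangian:
  L(x, lambda) = (1/2) x^T Q x + c^T x + lambda^T (A x - b)
Stationarity (grad_x L = 0): Q x + c + A^T lambda = 0.
Primal feasibility: A x = b.

This gives the KKT block system:
  [ Q   A^T ] [ x     ]   [-c ]
  [ A    0  ] [ lambda ] = [ b ]

Solving the linear system:
  x*      = (-1.7923, 0.4761, 0.6709)
  lambda* = (-1.9428, 6.0502)
  f(x*)   = 15.0683

x* = (-1.7923, 0.4761, 0.6709), lambda* = (-1.9428, 6.0502)


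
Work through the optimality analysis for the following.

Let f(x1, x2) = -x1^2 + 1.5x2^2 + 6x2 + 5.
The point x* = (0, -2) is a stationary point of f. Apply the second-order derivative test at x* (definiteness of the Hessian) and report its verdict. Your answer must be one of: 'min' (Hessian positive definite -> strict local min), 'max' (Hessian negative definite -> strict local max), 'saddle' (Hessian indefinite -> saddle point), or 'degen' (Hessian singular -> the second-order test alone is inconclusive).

Compute the Hessian H = grad^2 f:
  H = [[-2, 0], [0, 3]]
Verify stationarity: grad f(x*) = H x* + g = (0, 0).
Eigenvalues of H: -2, 3.
Eigenvalues have mixed signs, so H is indefinite -> x* is a saddle point.

saddle


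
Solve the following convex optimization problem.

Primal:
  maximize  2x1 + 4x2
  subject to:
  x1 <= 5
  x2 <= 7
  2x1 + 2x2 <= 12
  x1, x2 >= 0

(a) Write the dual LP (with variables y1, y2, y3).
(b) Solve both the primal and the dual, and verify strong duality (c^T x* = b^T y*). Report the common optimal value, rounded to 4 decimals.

The standard primal-dual pair for 'max c^T x s.t. A x <= b, x >= 0' is:
  Dual:  min b^T y  s.t.  A^T y >= c,  y >= 0.

So the dual LP is:
  minimize  5y1 + 7y2 + 12y3
  subject to:
    y1 + 2y3 >= 2
    y2 + 2y3 >= 4
    y1, y2, y3 >= 0

Solving the primal: x* = (0, 6).
  primal value c^T x* = 24.
Solving the dual: y* = (0, 0, 2).
  dual value b^T y* = 24.
Strong duality: c^T x* = b^T y*. Confirmed.

24


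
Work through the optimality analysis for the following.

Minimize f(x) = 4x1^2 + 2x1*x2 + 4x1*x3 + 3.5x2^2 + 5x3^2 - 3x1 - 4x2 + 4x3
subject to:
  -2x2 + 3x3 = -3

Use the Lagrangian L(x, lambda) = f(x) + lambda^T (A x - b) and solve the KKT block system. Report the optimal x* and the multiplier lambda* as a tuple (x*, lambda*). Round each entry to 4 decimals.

Form the Lagrangian:
  L(x, lambda) = (1/2) x^T Q x + c^T x + lambda^T (A x - b)
Stationarity (grad_x L = 0): Q x + c + A^T lambda = 0.
Primal feasibility: A x = b.

This gives the KKT block system:
  [ Q   A^T ] [ x     ]   [-c ]
  [ A    0  ] [ lambda ] = [ b ]

Solving the linear system:
  x*      = (0.6131, 0.449, -0.7006)
  lambda* = (0.1847)
  f(x*)   = -2.9419

x* = (0.6131, 0.449, -0.7006), lambda* = (0.1847)


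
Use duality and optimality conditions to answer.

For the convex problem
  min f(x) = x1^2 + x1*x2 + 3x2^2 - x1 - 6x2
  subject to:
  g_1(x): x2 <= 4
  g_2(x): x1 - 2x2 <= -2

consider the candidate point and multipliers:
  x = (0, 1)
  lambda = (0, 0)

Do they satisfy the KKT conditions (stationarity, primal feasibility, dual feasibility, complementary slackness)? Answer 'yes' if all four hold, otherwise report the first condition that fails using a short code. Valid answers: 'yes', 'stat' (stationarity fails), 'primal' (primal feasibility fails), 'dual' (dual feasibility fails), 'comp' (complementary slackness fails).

Gradient of f: grad f(x) = Q x + c = (0, 0)
Constraint values g_i(x) = a_i^T x - b_i:
  g_1((0, 1)) = -3
  g_2((0, 1)) = 0
Stationarity residual: grad f(x) + sum_i lambda_i a_i = (0, 0)
  -> stationarity OK
Primal feasibility (all g_i <= 0): OK
Dual feasibility (all lambda_i >= 0): OK
Complementary slackness (lambda_i * g_i(x) = 0 for all i): OK

Verdict: yes, KKT holds.

yes


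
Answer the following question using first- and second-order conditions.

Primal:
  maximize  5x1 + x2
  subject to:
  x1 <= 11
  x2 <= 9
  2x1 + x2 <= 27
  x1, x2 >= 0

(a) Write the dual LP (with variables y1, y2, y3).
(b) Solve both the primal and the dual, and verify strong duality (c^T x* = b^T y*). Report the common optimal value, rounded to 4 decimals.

The standard primal-dual pair for 'max c^T x s.t. A x <= b, x >= 0' is:
  Dual:  min b^T y  s.t.  A^T y >= c,  y >= 0.

So the dual LP is:
  minimize  11y1 + 9y2 + 27y3
  subject to:
    y1 + 2y3 >= 5
    y2 + y3 >= 1
    y1, y2, y3 >= 0

Solving the primal: x* = (11, 5).
  primal value c^T x* = 60.
Solving the dual: y* = (3, 0, 1).
  dual value b^T y* = 60.
Strong duality: c^T x* = b^T y*. Confirmed.

60


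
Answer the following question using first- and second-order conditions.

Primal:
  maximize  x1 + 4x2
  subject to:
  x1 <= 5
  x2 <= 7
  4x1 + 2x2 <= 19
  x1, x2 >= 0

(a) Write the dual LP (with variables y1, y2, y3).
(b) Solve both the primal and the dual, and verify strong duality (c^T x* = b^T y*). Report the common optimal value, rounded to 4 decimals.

The standard primal-dual pair for 'max c^T x s.t. A x <= b, x >= 0' is:
  Dual:  min b^T y  s.t.  A^T y >= c,  y >= 0.

So the dual LP is:
  minimize  5y1 + 7y2 + 19y3
  subject to:
    y1 + 4y3 >= 1
    y2 + 2y3 >= 4
    y1, y2, y3 >= 0

Solving the primal: x* = (1.25, 7).
  primal value c^T x* = 29.25.
Solving the dual: y* = (0, 3.5, 0.25).
  dual value b^T y* = 29.25.
Strong duality: c^T x* = b^T y*. Confirmed.

29.25


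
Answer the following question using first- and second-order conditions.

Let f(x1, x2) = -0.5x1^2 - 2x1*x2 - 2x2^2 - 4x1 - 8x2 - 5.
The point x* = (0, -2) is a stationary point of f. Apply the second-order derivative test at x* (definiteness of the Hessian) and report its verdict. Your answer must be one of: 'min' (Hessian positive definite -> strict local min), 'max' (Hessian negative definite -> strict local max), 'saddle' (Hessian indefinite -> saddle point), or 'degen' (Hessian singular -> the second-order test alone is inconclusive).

Compute the Hessian H = grad^2 f:
  H = [[-1, -2], [-2, -4]]
Verify stationarity: grad f(x*) = H x* + g = (0, 0).
Eigenvalues of H: -5, 0.
H has a zero eigenvalue (singular; negative semidefinite but not definite), so H is neither positive definite, negative definite, nor indefinite. The second-order test alone is inconclusive -> degen.
(Indeed, f is constant along the null direction of H through x*, so x* is not a strict local extremum.)

degen


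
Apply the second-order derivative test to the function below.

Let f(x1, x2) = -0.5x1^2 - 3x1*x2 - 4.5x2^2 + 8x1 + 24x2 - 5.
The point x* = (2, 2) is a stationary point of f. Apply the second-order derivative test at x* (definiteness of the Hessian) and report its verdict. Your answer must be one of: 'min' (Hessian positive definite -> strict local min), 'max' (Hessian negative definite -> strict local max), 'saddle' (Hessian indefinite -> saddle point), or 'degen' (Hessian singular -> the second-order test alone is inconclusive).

Compute the Hessian H = grad^2 f:
  H = [[-1, -3], [-3, -9]]
Verify stationarity: grad f(x*) = H x* + g = (0, 0).
Eigenvalues of H: -10, 0.
H has a zero eigenvalue (singular; negative semidefinite but not definite), so H is neither positive definite, negative definite, nor indefinite. The second-order test alone is inconclusive -> degen.
(Indeed, f is constant along the null direction of H through x*, so x* is not a strict local extremum.)

degen


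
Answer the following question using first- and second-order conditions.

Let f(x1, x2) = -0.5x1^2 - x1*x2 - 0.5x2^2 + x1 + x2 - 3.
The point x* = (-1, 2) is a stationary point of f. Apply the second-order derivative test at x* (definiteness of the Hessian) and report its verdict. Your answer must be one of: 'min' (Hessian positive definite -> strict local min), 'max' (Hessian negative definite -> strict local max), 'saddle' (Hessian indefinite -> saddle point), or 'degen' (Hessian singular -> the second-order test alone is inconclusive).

Compute the Hessian H = grad^2 f:
  H = [[-1, -1], [-1, -1]]
Verify stationarity: grad f(x*) = H x* + g = (0, 0).
Eigenvalues of H: -2, 0.
H has a zero eigenvalue (singular; negative semidefinite but not definite), so H is neither positive definite, negative definite, nor indefinite. The second-order test alone is inconclusive -> degen.
(Indeed, f is constant along the null direction of H through x*, so x* is not a strict local extremum.)

degen


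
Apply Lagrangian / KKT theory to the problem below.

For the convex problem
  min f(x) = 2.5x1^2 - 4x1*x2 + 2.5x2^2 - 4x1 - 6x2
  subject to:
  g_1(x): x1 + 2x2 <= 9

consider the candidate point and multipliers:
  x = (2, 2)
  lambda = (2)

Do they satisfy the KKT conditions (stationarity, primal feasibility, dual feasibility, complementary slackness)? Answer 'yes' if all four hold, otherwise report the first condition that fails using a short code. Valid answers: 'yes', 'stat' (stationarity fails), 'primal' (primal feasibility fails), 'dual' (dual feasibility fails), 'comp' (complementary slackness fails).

Gradient of f: grad f(x) = Q x + c = (-2, -4)
Constraint values g_i(x) = a_i^T x - b_i:
  g_1((2, 2)) = -3
Stationarity residual: grad f(x) + sum_i lambda_i a_i = (0, 0)
  -> stationarity OK
Primal feasibility (all g_i <= 0): OK
Dual feasibility (all lambda_i >= 0): OK
Complementary slackness (lambda_i * g_i(x) = 0 for all i): FAILS

Verdict: the first failing condition is complementary_slackness -> comp.

comp


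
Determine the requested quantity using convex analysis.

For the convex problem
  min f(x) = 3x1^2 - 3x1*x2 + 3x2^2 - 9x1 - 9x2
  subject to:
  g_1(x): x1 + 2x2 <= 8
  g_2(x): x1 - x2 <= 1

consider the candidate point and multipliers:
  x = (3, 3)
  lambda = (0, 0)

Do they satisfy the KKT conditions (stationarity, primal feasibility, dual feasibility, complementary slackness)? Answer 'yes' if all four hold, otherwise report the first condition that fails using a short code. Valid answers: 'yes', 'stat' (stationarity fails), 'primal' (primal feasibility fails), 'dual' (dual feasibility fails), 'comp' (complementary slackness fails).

Gradient of f: grad f(x) = Q x + c = (0, 0)
Constraint values g_i(x) = a_i^T x - b_i:
  g_1((3, 3)) = 1
  g_2((3, 3)) = -1
Stationarity residual: grad f(x) + sum_i lambda_i a_i = (0, 0)
  -> stationarity OK
Primal feasibility (all g_i <= 0): FAILS
Dual feasibility (all lambda_i >= 0): OK
Complementary slackness (lambda_i * g_i(x) = 0 for all i): OK

Verdict: the first failing condition is primal_feasibility -> primal.

primal


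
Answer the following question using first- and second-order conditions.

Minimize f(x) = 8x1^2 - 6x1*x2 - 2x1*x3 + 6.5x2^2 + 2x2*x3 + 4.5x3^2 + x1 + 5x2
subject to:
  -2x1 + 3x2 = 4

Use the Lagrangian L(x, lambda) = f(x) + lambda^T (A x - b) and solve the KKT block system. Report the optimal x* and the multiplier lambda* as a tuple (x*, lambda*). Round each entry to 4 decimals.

Form the Lagrangian:
  L(x, lambda) = (1/2) x^T Q x + c^T x + lambda^T (A x - b)
Stationarity (grad_x L = 0): Q x + c + A^T lambda = 0.
Primal feasibility: A x = b.

This gives the KKT block system:
  [ Q   A^T ] [ x     ]   [-c ]
  [ A    0  ] [ lambda ] = [ b ]

Solving the linear system:
  x*      = (-0.589, 0.9406, -0.3399)
  lambda* = (-6.6942)
  f(x*)   = 15.4456

x* = (-0.589, 0.9406, -0.3399), lambda* = (-6.6942)


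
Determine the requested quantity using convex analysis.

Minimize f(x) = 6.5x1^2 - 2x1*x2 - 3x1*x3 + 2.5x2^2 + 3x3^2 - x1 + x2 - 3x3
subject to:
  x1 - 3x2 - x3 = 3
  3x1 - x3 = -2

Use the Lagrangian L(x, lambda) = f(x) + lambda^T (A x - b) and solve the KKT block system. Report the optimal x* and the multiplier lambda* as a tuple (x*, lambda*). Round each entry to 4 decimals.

Form the Lagrangian:
  L(x, lambda) = (1/2) x^T Q x + c^T x + lambda^T (A x - b)
Stationarity (grad_x L = 0): Q x + c + A^T lambda = 0.
Primal feasibility: A x = b.

This gives the KKT block system:
  [ Q   A^T ] [ x     ]   [-c ]
  [ A    0  ] [ lambda ] = [ b ]

Solving the linear system:
  x*      = (-0.5237, -1.3175, 0.4289)
  lambda* = (-1.5134, 2.6577)
  f(x*)   = 3.8876

x* = (-0.5237, -1.3175, 0.4289), lambda* = (-1.5134, 2.6577)


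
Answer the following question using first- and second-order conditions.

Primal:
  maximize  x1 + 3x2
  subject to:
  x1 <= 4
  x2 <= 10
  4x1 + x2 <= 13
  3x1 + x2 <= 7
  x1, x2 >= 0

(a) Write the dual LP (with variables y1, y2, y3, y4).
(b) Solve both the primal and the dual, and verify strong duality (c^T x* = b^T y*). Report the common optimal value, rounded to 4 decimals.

The standard primal-dual pair for 'max c^T x s.t. A x <= b, x >= 0' is:
  Dual:  min b^T y  s.t.  A^T y >= c,  y >= 0.

So the dual LP is:
  minimize  4y1 + 10y2 + 13y3 + 7y4
  subject to:
    y1 + 4y3 + 3y4 >= 1
    y2 + y3 + y4 >= 3
    y1, y2, y3, y4 >= 0

Solving the primal: x* = (0, 7).
  primal value c^T x* = 21.
Solving the dual: y* = (0, 0, 0, 3).
  dual value b^T y* = 21.
Strong duality: c^T x* = b^T y*. Confirmed.

21


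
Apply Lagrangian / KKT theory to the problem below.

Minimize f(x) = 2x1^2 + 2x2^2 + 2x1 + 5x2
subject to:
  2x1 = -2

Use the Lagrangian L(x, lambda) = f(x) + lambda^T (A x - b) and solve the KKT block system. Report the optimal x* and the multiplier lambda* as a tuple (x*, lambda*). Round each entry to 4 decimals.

Form the Lagrangian:
  L(x, lambda) = (1/2) x^T Q x + c^T x + lambda^T (A x - b)
Stationarity (grad_x L = 0): Q x + c + A^T lambda = 0.
Primal feasibility: A x = b.

This gives the KKT block system:
  [ Q   A^T ] [ x     ]   [-c ]
  [ A    0  ] [ lambda ] = [ b ]

Solving the linear system:
  x*      = (-1, -1.25)
  lambda* = (1)
  f(x*)   = -3.125

x* = (-1, -1.25), lambda* = (1)


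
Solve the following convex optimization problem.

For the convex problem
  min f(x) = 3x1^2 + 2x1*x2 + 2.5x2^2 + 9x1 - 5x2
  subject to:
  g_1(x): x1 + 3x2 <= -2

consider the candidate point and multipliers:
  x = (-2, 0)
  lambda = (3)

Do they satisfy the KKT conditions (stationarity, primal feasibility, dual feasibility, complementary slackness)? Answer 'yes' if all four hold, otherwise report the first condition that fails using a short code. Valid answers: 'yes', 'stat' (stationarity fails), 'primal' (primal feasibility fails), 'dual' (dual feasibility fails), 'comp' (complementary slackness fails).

Gradient of f: grad f(x) = Q x + c = (-3, -9)
Constraint values g_i(x) = a_i^T x - b_i:
  g_1((-2, 0)) = 0
Stationarity residual: grad f(x) + sum_i lambda_i a_i = (0, 0)
  -> stationarity OK
Primal feasibility (all g_i <= 0): OK
Dual feasibility (all lambda_i >= 0): OK
Complementary slackness (lambda_i * g_i(x) = 0 for all i): OK

Verdict: yes, KKT holds.

yes


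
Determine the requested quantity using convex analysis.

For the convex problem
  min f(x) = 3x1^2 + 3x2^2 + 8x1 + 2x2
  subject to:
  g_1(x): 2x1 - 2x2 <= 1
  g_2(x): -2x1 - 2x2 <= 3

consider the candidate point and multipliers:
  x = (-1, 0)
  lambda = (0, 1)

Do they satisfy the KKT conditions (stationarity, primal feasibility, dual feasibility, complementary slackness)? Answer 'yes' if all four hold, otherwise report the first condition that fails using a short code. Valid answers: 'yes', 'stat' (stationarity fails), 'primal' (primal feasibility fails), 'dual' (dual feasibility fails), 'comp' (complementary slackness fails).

Gradient of f: grad f(x) = Q x + c = (2, 2)
Constraint values g_i(x) = a_i^T x - b_i:
  g_1((-1, 0)) = -3
  g_2((-1, 0)) = -1
Stationarity residual: grad f(x) + sum_i lambda_i a_i = (0, 0)
  -> stationarity OK
Primal feasibility (all g_i <= 0): OK
Dual feasibility (all lambda_i >= 0): OK
Complementary slackness (lambda_i * g_i(x) = 0 for all i): FAILS

Verdict: the first failing condition is complementary_slackness -> comp.

comp


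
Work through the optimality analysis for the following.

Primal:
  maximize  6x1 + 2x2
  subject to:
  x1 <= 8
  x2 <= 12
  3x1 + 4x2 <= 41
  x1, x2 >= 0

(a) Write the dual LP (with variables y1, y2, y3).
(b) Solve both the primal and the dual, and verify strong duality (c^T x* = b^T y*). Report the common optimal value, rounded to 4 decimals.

The standard primal-dual pair for 'max c^T x s.t. A x <= b, x >= 0' is:
  Dual:  min b^T y  s.t.  A^T y >= c,  y >= 0.

So the dual LP is:
  minimize  8y1 + 12y2 + 41y3
  subject to:
    y1 + 3y3 >= 6
    y2 + 4y3 >= 2
    y1, y2, y3 >= 0

Solving the primal: x* = (8, 4.25).
  primal value c^T x* = 56.5.
Solving the dual: y* = (4.5, 0, 0.5).
  dual value b^T y* = 56.5.
Strong duality: c^T x* = b^T y*. Confirmed.

56.5


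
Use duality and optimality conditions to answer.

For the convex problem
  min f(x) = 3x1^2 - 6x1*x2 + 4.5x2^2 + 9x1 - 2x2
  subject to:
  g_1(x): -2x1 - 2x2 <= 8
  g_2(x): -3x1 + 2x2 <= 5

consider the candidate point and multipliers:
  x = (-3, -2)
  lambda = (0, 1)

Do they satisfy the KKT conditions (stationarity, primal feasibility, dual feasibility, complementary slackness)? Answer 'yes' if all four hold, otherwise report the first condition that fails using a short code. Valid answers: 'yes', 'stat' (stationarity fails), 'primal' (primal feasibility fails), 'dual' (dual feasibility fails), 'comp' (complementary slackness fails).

Gradient of f: grad f(x) = Q x + c = (3, -2)
Constraint values g_i(x) = a_i^T x - b_i:
  g_1((-3, -2)) = 2
  g_2((-3, -2)) = 0
Stationarity residual: grad f(x) + sum_i lambda_i a_i = (0, 0)
  -> stationarity OK
Primal feasibility (all g_i <= 0): FAILS
Dual feasibility (all lambda_i >= 0): OK
Complementary slackness (lambda_i * g_i(x) = 0 for all i): OK

Verdict: the first failing condition is primal_feasibility -> primal.

primal


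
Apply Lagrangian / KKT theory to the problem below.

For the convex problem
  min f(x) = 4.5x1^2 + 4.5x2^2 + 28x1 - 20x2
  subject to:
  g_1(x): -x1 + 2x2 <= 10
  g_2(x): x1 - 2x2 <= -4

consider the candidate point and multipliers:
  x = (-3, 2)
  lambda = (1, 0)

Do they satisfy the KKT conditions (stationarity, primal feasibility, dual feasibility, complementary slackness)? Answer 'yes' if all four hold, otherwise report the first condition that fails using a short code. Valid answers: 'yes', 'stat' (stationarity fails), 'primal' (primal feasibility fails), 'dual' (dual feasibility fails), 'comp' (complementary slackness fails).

Gradient of f: grad f(x) = Q x + c = (1, -2)
Constraint values g_i(x) = a_i^T x - b_i:
  g_1((-3, 2)) = -3
  g_2((-3, 2)) = -3
Stationarity residual: grad f(x) + sum_i lambda_i a_i = (0, 0)
  -> stationarity OK
Primal feasibility (all g_i <= 0): OK
Dual feasibility (all lambda_i >= 0): OK
Complementary slackness (lambda_i * g_i(x) = 0 for all i): FAILS

Verdict: the first failing condition is complementary_slackness -> comp.

comp


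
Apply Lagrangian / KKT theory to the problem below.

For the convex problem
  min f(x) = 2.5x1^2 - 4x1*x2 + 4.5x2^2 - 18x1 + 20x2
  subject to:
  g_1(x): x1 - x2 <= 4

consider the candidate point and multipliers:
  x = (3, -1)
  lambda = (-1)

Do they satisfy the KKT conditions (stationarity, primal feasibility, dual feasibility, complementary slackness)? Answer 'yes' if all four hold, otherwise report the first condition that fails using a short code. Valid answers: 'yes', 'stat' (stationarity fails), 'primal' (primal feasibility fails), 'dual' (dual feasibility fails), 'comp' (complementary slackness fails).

Gradient of f: grad f(x) = Q x + c = (1, -1)
Constraint values g_i(x) = a_i^T x - b_i:
  g_1((3, -1)) = 0
Stationarity residual: grad f(x) + sum_i lambda_i a_i = (0, 0)
  -> stationarity OK
Primal feasibility (all g_i <= 0): OK
Dual feasibility (all lambda_i >= 0): FAILS
Complementary slackness (lambda_i * g_i(x) = 0 for all i): OK

Verdict: the first failing condition is dual_feasibility -> dual.

dual


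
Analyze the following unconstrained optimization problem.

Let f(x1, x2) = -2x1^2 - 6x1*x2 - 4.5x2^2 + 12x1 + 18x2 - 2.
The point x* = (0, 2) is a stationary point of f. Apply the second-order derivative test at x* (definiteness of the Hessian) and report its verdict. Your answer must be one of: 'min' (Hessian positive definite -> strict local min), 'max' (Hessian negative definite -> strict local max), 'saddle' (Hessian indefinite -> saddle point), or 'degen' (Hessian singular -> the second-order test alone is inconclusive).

Compute the Hessian H = grad^2 f:
  H = [[-4, -6], [-6, -9]]
Verify stationarity: grad f(x*) = H x* + g = (0, 0).
Eigenvalues of H: -13, 0.
H has a zero eigenvalue (singular; negative semidefinite but not definite), so H is neither positive definite, negative definite, nor indefinite. The second-order test alone is inconclusive -> degen.
(Indeed, f is constant along the null direction of H through x*, so x* is not a strict local extremum.)

degen


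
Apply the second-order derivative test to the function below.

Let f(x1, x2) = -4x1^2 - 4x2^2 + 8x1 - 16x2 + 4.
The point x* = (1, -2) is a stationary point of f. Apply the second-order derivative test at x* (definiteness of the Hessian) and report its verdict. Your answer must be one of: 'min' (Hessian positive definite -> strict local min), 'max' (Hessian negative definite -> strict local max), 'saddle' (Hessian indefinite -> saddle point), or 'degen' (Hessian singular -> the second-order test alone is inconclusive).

Compute the Hessian H = grad^2 f:
  H = [[-8, 0], [0, -8]]
Verify stationarity: grad f(x*) = H x* + g = (0, 0).
Eigenvalues of H: -8, -8.
Both eigenvalues < 0, so H is negative definite -> x* is a strict local max.

max


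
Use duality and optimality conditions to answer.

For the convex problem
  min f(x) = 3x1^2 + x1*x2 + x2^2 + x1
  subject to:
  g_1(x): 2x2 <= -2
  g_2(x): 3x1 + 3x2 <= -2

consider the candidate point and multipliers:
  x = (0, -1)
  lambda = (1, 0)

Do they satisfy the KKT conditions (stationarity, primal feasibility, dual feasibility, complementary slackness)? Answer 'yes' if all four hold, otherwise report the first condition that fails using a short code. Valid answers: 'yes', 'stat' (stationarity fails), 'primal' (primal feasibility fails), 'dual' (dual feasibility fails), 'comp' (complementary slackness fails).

Gradient of f: grad f(x) = Q x + c = (0, -2)
Constraint values g_i(x) = a_i^T x - b_i:
  g_1((0, -1)) = 0
  g_2((0, -1)) = -1
Stationarity residual: grad f(x) + sum_i lambda_i a_i = (0, 0)
  -> stationarity OK
Primal feasibility (all g_i <= 0): OK
Dual feasibility (all lambda_i >= 0): OK
Complementary slackness (lambda_i * g_i(x) = 0 for all i): OK

Verdict: yes, KKT holds.

yes


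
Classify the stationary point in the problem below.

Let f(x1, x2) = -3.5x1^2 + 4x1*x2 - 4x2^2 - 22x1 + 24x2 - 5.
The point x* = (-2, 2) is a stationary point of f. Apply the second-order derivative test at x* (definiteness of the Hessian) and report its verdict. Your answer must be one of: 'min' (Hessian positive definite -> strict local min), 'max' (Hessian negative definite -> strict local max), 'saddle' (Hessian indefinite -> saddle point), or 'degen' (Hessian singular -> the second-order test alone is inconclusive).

Compute the Hessian H = grad^2 f:
  H = [[-7, 4], [4, -8]]
Verify stationarity: grad f(x*) = H x* + g = (0, 0).
Eigenvalues of H: -11.5311, -3.4689.
Both eigenvalues < 0, so H is negative definite -> x* is a strict local max.

max


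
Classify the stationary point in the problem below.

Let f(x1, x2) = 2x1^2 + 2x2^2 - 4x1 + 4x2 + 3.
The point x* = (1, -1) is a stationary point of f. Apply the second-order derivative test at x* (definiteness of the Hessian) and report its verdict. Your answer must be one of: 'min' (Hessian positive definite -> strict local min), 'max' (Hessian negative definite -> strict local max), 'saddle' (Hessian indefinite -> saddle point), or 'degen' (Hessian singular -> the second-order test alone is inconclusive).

Compute the Hessian H = grad^2 f:
  H = [[4, 0], [0, 4]]
Verify stationarity: grad f(x*) = H x* + g = (0, 0).
Eigenvalues of H: 4, 4.
Both eigenvalues > 0, so H is positive definite -> x* is a strict local min.

min


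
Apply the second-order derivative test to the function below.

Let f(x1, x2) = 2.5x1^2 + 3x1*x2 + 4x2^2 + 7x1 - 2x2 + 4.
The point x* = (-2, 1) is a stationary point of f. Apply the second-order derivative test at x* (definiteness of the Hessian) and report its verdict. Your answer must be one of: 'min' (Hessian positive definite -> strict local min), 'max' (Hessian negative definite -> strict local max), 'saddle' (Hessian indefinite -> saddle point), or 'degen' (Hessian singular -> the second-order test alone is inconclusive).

Compute the Hessian H = grad^2 f:
  H = [[5, 3], [3, 8]]
Verify stationarity: grad f(x*) = H x* + g = (0, 0).
Eigenvalues of H: 3.1459, 9.8541.
Both eigenvalues > 0, so H is positive definite -> x* is a strict local min.

min


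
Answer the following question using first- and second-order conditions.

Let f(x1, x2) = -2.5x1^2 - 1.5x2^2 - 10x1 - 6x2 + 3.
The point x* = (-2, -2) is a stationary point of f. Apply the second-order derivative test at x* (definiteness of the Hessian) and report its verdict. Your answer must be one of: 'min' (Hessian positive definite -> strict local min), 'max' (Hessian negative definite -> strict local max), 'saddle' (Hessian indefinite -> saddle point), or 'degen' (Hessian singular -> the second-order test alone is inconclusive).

Compute the Hessian H = grad^2 f:
  H = [[-5, 0], [0, -3]]
Verify stationarity: grad f(x*) = H x* + g = (0, 0).
Eigenvalues of H: -5, -3.
Both eigenvalues < 0, so H is negative definite -> x* is a strict local max.

max


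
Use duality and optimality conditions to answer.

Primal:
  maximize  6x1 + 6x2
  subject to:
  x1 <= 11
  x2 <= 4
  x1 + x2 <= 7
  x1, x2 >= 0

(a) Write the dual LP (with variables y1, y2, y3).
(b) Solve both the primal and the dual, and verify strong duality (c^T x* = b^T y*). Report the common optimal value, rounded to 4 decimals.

The standard primal-dual pair for 'max c^T x s.t. A x <= b, x >= 0' is:
  Dual:  min b^T y  s.t.  A^T y >= c,  y >= 0.

So the dual LP is:
  minimize  11y1 + 4y2 + 7y3
  subject to:
    y1 + y3 >= 6
    y2 + y3 >= 6
    y1, y2, y3 >= 0

Solving the primal: x* = (7, 0).
  primal value c^T x* = 42.
Solving the dual: y* = (0, 0, 6).
  dual value b^T y* = 42.
Strong duality: c^T x* = b^T y*. Confirmed.

42


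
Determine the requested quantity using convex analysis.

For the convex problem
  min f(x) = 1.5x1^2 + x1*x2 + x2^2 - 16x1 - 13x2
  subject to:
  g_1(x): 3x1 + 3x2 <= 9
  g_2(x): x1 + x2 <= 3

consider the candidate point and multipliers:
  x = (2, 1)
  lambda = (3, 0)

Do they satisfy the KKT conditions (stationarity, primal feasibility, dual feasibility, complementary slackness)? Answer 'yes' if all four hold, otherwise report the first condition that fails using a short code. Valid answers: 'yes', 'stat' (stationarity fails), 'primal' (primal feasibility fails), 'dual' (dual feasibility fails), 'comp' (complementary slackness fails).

Gradient of f: grad f(x) = Q x + c = (-9, -9)
Constraint values g_i(x) = a_i^T x - b_i:
  g_1((2, 1)) = 0
  g_2((2, 1)) = 0
Stationarity residual: grad f(x) + sum_i lambda_i a_i = (0, 0)
  -> stationarity OK
Primal feasibility (all g_i <= 0): OK
Dual feasibility (all lambda_i >= 0): OK
Complementary slackness (lambda_i * g_i(x) = 0 for all i): OK

Verdict: yes, KKT holds.

yes


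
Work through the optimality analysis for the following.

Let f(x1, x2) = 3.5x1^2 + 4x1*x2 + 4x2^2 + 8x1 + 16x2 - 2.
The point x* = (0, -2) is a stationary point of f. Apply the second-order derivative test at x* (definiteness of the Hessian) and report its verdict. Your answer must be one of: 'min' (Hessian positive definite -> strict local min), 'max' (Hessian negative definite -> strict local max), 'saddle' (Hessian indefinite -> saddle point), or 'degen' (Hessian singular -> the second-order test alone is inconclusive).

Compute the Hessian H = grad^2 f:
  H = [[7, 4], [4, 8]]
Verify stationarity: grad f(x*) = H x* + g = (0, 0).
Eigenvalues of H: 3.4689, 11.5311.
Both eigenvalues > 0, so H is positive definite -> x* is a strict local min.

min


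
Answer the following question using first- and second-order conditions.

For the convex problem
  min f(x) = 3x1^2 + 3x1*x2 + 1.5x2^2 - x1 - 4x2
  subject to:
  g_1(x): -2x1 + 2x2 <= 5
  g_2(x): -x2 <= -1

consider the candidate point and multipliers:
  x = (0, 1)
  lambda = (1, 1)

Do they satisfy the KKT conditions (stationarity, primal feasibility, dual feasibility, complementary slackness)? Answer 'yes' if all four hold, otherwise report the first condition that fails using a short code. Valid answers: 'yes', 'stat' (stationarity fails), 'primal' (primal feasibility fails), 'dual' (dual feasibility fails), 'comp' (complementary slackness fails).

Gradient of f: grad f(x) = Q x + c = (2, -1)
Constraint values g_i(x) = a_i^T x - b_i:
  g_1((0, 1)) = -3
  g_2((0, 1)) = 0
Stationarity residual: grad f(x) + sum_i lambda_i a_i = (0, 0)
  -> stationarity OK
Primal feasibility (all g_i <= 0): OK
Dual feasibility (all lambda_i >= 0): OK
Complementary slackness (lambda_i * g_i(x) = 0 for all i): FAILS

Verdict: the first failing condition is complementary_slackness -> comp.

comp


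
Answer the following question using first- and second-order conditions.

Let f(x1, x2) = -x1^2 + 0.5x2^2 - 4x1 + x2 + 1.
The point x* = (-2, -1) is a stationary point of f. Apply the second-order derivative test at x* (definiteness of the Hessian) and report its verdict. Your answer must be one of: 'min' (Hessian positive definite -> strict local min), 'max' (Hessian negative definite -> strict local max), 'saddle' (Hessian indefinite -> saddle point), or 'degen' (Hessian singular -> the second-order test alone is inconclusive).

Compute the Hessian H = grad^2 f:
  H = [[-2, 0], [0, 1]]
Verify stationarity: grad f(x*) = H x* + g = (0, 0).
Eigenvalues of H: -2, 1.
Eigenvalues have mixed signs, so H is indefinite -> x* is a saddle point.

saddle


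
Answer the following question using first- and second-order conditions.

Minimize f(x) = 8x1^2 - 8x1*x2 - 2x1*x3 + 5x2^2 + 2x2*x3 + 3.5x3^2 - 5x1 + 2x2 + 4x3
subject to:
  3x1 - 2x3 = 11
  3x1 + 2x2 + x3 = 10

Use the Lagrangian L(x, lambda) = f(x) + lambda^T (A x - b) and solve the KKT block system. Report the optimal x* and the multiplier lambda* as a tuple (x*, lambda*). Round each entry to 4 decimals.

Form the Lagrangian:
  L(x, lambda) = (1/2) x^T Q x + c^T x + lambda^T (A x - b)
Stationarity (grad_x L = 0): Q x + c + A^T lambda = 0.
Primal feasibility: A x = b.

This gives the KKT block system:
  [ Q   A^T ] [ x     ]   [-c ]
  [ A    0  ] [ lambda ] = [ b ]

Solving the linear system:
  x*      = (2.4134, 2.3198, -1.8799)
  lambda* = (-5.2061, -1.0657)
  f(x*)   = 26.4886

x* = (2.4134, 2.3198, -1.8799), lambda* = (-5.2061, -1.0657)


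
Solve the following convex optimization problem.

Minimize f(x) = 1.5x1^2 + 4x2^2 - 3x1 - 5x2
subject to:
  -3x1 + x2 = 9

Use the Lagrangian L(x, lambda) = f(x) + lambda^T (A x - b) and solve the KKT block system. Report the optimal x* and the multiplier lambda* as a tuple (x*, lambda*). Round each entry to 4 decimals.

Form the Lagrangian:
  L(x, lambda) = (1/2) x^T Q x + c^T x + lambda^T (A x - b)
Stationarity (grad_x L = 0): Q x + c + A^T lambda = 0.
Primal feasibility: A x = b.

This gives the KKT block system:
  [ Q   A^T ] [ x     ]   [-c ]
  [ A    0  ] [ lambda ] = [ b ]

Solving the linear system:
  x*      = (-2.64, 1.08)
  lambda* = (-3.64)
  f(x*)   = 17.64

x* = (-2.64, 1.08), lambda* = (-3.64)


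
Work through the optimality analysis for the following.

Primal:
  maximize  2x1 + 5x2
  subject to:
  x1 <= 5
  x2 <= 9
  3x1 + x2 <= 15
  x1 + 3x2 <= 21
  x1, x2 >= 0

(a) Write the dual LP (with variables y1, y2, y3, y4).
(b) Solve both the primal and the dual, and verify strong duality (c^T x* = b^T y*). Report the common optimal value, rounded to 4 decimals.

The standard primal-dual pair for 'max c^T x s.t. A x <= b, x >= 0' is:
  Dual:  min b^T y  s.t.  A^T y >= c,  y >= 0.

So the dual LP is:
  minimize  5y1 + 9y2 + 15y3 + 21y4
  subject to:
    y1 + 3y3 + y4 >= 2
    y2 + y3 + 3y4 >= 5
    y1, y2, y3, y4 >= 0

Solving the primal: x* = (3, 6).
  primal value c^T x* = 36.
Solving the dual: y* = (0, 0, 0.125, 1.625).
  dual value b^T y* = 36.
Strong duality: c^T x* = b^T y*. Confirmed.

36


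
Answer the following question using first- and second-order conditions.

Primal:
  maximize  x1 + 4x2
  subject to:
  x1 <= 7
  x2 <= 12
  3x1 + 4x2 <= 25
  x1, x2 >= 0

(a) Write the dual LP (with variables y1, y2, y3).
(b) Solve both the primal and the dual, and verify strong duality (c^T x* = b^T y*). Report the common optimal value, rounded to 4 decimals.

The standard primal-dual pair for 'max c^T x s.t. A x <= b, x >= 0' is:
  Dual:  min b^T y  s.t.  A^T y >= c,  y >= 0.

So the dual LP is:
  minimize  7y1 + 12y2 + 25y3
  subject to:
    y1 + 3y3 >= 1
    y2 + 4y3 >= 4
    y1, y2, y3 >= 0

Solving the primal: x* = (0, 6.25).
  primal value c^T x* = 25.
Solving the dual: y* = (0, 0, 1).
  dual value b^T y* = 25.
Strong duality: c^T x* = b^T y*. Confirmed.

25


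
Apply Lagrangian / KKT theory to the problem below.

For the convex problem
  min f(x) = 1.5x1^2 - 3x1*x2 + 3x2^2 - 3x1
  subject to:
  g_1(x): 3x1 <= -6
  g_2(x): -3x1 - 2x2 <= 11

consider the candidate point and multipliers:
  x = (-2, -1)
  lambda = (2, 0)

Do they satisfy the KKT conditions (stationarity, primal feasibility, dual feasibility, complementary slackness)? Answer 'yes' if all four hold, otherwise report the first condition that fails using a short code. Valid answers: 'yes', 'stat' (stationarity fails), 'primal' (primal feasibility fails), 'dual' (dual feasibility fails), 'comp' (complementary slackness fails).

Gradient of f: grad f(x) = Q x + c = (-6, 0)
Constraint values g_i(x) = a_i^T x - b_i:
  g_1((-2, -1)) = 0
  g_2((-2, -1)) = -3
Stationarity residual: grad f(x) + sum_i lambda_i a_i = (0, 0)
  -> stationarity OK
Primal feasibility (all g_i <= 0): OK
Dual feasibility (all lambda_i >= 0): OK
Complementary slackness (lambda_i * g_i(x) = 0 for all i): OK

Verdict: yes, KKT holds.

yes


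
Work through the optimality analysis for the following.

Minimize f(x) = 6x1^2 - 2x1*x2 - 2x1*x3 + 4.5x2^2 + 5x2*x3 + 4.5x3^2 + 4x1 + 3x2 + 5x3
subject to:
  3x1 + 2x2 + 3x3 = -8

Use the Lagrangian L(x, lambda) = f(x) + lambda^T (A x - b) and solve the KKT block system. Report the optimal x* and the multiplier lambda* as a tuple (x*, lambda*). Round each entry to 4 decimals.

Form the Lagrangian:
  L(x, lambda) = (1/2) x^T Q x + c^T x + lambda^T (A x - b)
Stationarity (grad_x L = 0): Q x + c + A^T lambda = 0.
Primal feasibility: A x = b.

This gives the KKT block system:
  [ Q   A^T ] [ x     ]   [-c ]
  [ A    0  ] [ lambda ] = [ b ]

Solving the linear system:
  x*      = (-1.1292, -0.309, -1.3315)
  lambda* = (2.0899)
  f(x*)   = 2.309

x* = (-1.1292, -0.309, -1.3315), lambda* = (2.0899)


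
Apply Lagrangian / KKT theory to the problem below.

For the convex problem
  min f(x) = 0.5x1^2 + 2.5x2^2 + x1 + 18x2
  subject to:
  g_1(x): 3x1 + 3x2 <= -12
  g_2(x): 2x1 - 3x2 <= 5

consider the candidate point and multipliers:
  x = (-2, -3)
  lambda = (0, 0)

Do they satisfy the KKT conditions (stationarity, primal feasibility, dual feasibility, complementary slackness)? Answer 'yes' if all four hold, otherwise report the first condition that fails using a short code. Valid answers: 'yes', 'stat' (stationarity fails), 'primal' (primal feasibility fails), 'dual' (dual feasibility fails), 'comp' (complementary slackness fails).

Gradient of f: grad f(x) = Q x + c = (-1, 3)
Constraint values g_i(x) = a_i^T x - b_i:
  g_1((-2, -3)) = -3
  g_2((-2, -3)) = 0
Stationarity residual: grad f(x) + sum_i lambda_i a_i = (-1, 3)
  -> stationarity FAILS
Primal feasibility (all g_i <= 0): OK
Dual feasibility (all lambda_i >= 0): OK
Complementary slackness (lambda_i * g_i(x) = 0 for all i): OK

Verdict: the first failing condition is stationarity -> stat.

stat
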